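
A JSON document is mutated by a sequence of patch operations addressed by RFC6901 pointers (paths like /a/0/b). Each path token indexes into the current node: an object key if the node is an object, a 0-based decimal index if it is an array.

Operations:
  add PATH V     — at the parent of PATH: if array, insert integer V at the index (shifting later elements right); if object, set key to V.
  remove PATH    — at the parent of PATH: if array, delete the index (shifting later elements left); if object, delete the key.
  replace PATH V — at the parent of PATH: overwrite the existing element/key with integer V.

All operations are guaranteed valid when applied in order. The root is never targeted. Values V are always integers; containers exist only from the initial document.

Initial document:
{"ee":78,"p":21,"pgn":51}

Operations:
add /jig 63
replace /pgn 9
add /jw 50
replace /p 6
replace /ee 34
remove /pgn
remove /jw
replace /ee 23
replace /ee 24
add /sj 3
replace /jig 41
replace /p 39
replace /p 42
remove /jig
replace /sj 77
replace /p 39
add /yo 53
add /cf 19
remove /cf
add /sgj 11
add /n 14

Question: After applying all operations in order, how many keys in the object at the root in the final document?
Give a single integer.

Answer: 6

Derivation:
After op 1 (add /jig 63): {"ee":78,"jig":63,"p":21,"pgn":51}
After op 2 (replace /pgn 9): {"ee":78,"jig":63,"p":21,"pgn":9}
After op 3 (add /jw 50): {"ee":78,"jig":63,"jw":50,"p":21,"pgn":9}
After op 4 (replace /p 6): {"ee":78,"jig":63,"jw":50,"p":6,"pgn":9}
After op 5 (replace /ee 34): {"ee":34,"jig":63,"jw":50,"p":6,"pgn":9}
After op 6 (remove /pgn): {"ee":34,"jig":63,"jw":50,"p":6}
After op 7 (remove /jw): {"ee":34,"jig":63,"p":6}
After op 8 (replace /ee 23): {"ee":23,"jig":63,"p":6}
After op 9 (replace /ee 24): {"ee":24,"jig":63,"p":6}
After op 10 (add /sj 3): {"ee":24,"jig":63,"p":6,"sj":3}
After op 11 (replace /jig 41): {"ee":24,"jig":41,"p":6,"sj":3}
After op 12 (replace /p 39): {"ee":24,"jig":41,"p":39,"sj":3}
After op 13 (replace /p 42): {"ee":24,"jig":41,"p":42,"sj":3}
After op 14 (remove /jig): {"ee":24,"p":42,"sj":3}
After op 15 (replace /sj 77): {"ee":24,"p":42,"sj":77}
After op 16 (replace /p 39): {"ee":24,"p":39,"sj":77}
After op 17 (add /yo 53): {"ee":24,"p":39,"sj":77,"yo":53}
After op 18 (add /cf 19): {"cf":19,"ee":24,"p":39,"sj":77,"yo":53}
After op 19 (remove /cf): {"ee":24,"p":39,"sj":77,"yo":53}
After op 20 (add /sgj 11): {"ee":24,"p":39,"sgj":11,"sj":77,"yo":53}
After op 21 (add /n 14): {"ee":24,"n":14,"p":39,"sgj":11,"sj":77,"yo":53}
Size at the root: 6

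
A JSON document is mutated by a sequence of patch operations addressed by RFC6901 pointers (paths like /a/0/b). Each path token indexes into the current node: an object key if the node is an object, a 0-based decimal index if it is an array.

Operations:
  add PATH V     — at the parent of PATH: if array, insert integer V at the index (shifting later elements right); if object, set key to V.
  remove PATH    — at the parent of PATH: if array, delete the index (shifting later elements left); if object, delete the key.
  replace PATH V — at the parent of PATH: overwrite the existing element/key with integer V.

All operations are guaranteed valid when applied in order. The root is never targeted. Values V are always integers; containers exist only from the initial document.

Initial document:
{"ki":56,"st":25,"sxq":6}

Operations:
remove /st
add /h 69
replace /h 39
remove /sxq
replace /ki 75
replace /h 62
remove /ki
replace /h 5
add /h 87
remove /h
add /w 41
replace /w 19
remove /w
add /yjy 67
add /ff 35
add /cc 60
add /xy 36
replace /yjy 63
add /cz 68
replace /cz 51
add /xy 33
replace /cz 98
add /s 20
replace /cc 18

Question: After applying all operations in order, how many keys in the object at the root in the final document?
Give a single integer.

After op 1 (remove /st): {"ki":56,"sxq":6}
After op 2 (add /h 69): {"h":69,"ki":56,"sxq":6}
After op 3 (replace /h 39): {"h":39,"ki":56,"sxq":6}
After op 4 (remove /sxq): {"h":39,"ki":56}
After op 5 (replace /ki 75): {"h":39,"ki":75}
After op 6 (replace /h 62): {"h":62,"ki":75}
After op 7 (remove /ki): {"h":62}
After op 8 (replace /h 5): {"h":5}
After op 9 (add /h 87): {"h":87}
After op 10 (remove /h): {}
After op 11 (add /w 41): {"w":41}
After op 12 (replace /w 19): {"w":19}
After op 13 (remove /w): {}
After op 14 (add /yjy 67): {"yjy":67}
After op 15 (add /ff 35): {"ff":35,"yjy":67}
After op 16 (add /cc 60): {"cc":60,"ff":35,"yjy":67}
After op 17 (add /xy 36): {"cc":60,"ff":35,"xy":36,"yjy":67}
After op 18 (replace /yjy 63): {"cc":60,"ff":35,"xy":36,"yjy":63}
After op 19 (add /cz 68): {"cc":60,"cz":68,"ff":35,"xy":36,"yjy":63}
After op 20 (replace /cz 51): {"cc":60,"cz":51,"ff":35,"xy":36,"yjy":63}
After op 21 (add /xy 33): {"cc":60,"cz":51,"ff":35,"xy":33,"yjy":63}
After op 22 (replace /cz 98): {"cc":60,"cz":98,"ff":35,"xy":33,"yjy":63}
After op 23 (add /s 20): {"cc":60,"cz":98,"ff":35,"s":20,"xy":33,"yjy":63}
After op 24 (replace /cc 18): {"cc":18,"cz":98,"ff":35,"s":20,"xy":33,"yjy":63}
Size at the root: 6

Answer: 6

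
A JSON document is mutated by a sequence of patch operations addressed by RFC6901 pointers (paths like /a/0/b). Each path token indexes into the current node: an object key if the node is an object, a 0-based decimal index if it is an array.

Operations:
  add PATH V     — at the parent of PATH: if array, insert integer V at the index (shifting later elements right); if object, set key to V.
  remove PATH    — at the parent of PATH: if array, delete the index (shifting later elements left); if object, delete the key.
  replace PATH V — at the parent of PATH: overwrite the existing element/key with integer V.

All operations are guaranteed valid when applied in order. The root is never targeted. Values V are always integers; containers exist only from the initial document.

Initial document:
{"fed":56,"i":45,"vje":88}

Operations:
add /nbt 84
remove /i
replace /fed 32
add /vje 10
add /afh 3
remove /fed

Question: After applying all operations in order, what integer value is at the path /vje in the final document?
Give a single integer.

Answer: 10

Derivation:
After op 1 (add /nbt 84): {"fed":56,"i":45,"nbt":84,"vje":88}
After op 2 (remove /i): {"fed":56,"nbt":84,"vje":88}
After op 3 (replace /fed 32): {"fed":32,"nbt":84,"vje":88}
After op 4 (add /vje 10): {"fed":32,"nbt":84,"vje":10}
After op 5 (add /afh 3): {"afh":3,"fed":32,"nbt":84,"vje":10}
After op 6 (remove /fed): {"afh":3,"nbt":84,"vje":10}
Value at /vje: 10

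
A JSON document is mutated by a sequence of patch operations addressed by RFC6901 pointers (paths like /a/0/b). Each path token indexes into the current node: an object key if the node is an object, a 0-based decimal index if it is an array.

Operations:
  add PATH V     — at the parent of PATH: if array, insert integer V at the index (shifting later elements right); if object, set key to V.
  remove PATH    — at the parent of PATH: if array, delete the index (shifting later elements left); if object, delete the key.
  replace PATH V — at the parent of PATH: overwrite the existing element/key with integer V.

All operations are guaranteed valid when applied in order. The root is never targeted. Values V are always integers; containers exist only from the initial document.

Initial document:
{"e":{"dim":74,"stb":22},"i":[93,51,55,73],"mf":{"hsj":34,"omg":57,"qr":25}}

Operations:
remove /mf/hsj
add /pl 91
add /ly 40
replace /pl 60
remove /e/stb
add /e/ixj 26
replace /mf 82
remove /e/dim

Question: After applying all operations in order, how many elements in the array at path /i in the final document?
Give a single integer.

Answer: 4

Derivation:
After op 1 (remove /mf/hsj): {"e":{"dim":74,"stb":22},"i":[93,51,55,73],"mf":{"omg":57,"qr":25}}
After op 2 (add /pl 91): {"e":{"dim":74,"stb":22},"i":[93,51,55,73],"mf":{"omg":57,"qr":25},"pl":91}
After op 3 (add /ly 40): {"e":{"dim":74,"stb":22},"i":[93,51,55,73],"ly":40,"mf":{"omg":57,"qr":25},"pl":91}
After op 4 (replace /pl 60): {"e":{"dim":74,"stb":22},"i":[93,51,55,73],"ly":40,"mf":{"omg":57,"qr":25},"pl":60}
After op 5 (remove /e/stb): {"e":{"dim":74},"i":[93,51,55,73],"ly":40,"mf":{"omg":57,"qr":25},"pl":60}
After op 6 (add /e/ixj 26): {"e":{"dim":74,"ixj":26},"i":[93,51,55,73],"ly":40,"mf":{"omg":57,"qr":25},"pl":60}
After op 7 (replace /mf 82): {"e":{"dim":74,"ixj":26},"i":[93,51,55,73],"ly":40,"mf":82,"pl":60}
After op 8 (remove /e/dim): {"e":{"ixj":26},"i":[93,51,55,73],"ly":40,"mf":82,"pl":60}
Size at path /i: 4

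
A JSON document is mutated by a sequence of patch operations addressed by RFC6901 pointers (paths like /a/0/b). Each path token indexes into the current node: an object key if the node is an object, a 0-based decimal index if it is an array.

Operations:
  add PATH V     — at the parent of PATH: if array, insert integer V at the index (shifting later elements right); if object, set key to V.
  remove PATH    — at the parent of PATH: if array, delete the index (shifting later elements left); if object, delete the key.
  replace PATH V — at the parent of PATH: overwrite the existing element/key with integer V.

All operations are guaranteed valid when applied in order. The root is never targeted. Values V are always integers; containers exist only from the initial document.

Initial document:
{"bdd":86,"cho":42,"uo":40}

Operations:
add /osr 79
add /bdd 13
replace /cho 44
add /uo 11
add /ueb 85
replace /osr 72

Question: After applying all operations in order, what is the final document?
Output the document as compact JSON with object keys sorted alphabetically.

Answer: {"bdd":13,"cho":44,"osr":72,"ueb":85,"uo":11}

Derivation:
After op 1 (add /osr 79): {"bdd":86,"cho":42,"osr":79,"uo":40}
After op 2 (add /bdd 13): {"bdd":13,"cho":42,"osr":79,"uo":40}
After op 3 (replace /cho 44): {"bdd":13,"cho":44,"osr":79,"uo":40}
After op 4 (add /uo 11): {"bdd":13,"cho":44,"osr":79,"uo":11}
After op 5 (add /ueb 85): {"bdd":13,"cho":44,"osr":79,"ueb":85,"uo":11}
After op 6 (replace /osr 72): {"bdd":13,"cho":44,"osr":72,"ueb":85,"uo":11}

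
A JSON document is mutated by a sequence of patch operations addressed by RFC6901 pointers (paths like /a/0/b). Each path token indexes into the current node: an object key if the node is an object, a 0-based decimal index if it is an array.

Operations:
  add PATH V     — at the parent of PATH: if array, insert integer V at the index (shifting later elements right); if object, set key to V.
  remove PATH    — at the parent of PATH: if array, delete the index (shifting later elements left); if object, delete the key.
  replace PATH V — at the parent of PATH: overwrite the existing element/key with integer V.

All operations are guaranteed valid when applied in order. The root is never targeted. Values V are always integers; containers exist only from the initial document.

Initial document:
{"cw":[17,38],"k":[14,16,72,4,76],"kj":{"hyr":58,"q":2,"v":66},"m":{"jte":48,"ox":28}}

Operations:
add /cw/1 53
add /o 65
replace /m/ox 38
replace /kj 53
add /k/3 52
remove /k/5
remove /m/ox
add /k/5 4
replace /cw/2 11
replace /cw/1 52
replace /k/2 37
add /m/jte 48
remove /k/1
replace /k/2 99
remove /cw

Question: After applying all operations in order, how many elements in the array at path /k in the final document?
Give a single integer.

Answer: 5

Derivation:
After op 1 (add /cw/1 53): {"cw":[17,53,38],"k":[14,16,72,4,76],"kj":{"hyr":58,"q":2,"v":66},"m":{"jte":48,"ox":28}}
After op 2 (add /o 65): {"cw":[17,53,38],"k":[14,16,72,4,76],"kj":{"hyr":58,"q":2,"v":66},"m":{"jte":48,"ox":28},"o":65}
After op 3 (replace /m/ox 38): {"cw":[17,53,38],"k":[14,16,72,4,76],"kj":{"hyr":58,"q":2,"v":66},"m":{"jte":48,"ox":38},"o":65}
After op 4 (replace /kj 53): {"cw":[17,53,38],"k":[14,16,72,4,76],"kj":53,"m":{"jte":48,"ox":38},"o":65}
After op 5 (add /k/3 52): {"cw":[17,53,38],"k":[14,16,72,52,4,76],"kj":53,"m":{"jte":48,"ox":38},"o":65}
After op 6 (remove /k/5): {"cw":[17,53,38],"k":[14,16,72,52,4],"kj":53,"m":{"jte":48,"ox":38},"o":65}
After op 7 (remove /m/ox): {"cw":[17,53,38],"k":[14,16,72,52,4],"kj":53,"m":{"jte":48},"o":65}
After op 8 (add /k/5 4): {"cw":[17,53,38],"k":[14,16,72,52,4,4],"kj":53,"m":{"jte":48},"o":65}
After op 9 (replace /cw/2 11): {"cw":[17,53,11],"k":[14,16,72,52,4,4],"kj":53,"m":{"jte":48},"o":65}
After op 10 (replace /cw/1 52): {"cw":[17,52,11],"k":[14,16,72,52,4,4],"kj":53,"m":{"jte":48},"o":65}
After op 11 (replace /k/2 37): {"cw":[17,52,11],"k":[14,16,37,52,4,4],"kj":53,"m":{"jte":48},"o":65}
After op 12 (add /m/jte 48): {"cw":[17,52,11],"k":[14,16,37,52,4,4],"kj":53,"m":{"jte":48},"o":65}
After op 13 (remove /k/1): {"cw":[17,52,11],"k":[14,37,52,4,4],"kj":53,"m":{"jte":48},"o":65}
After op 14 (replace /k/2 99): {"cw":[17,52,11],"k":[14,37,99,4,4],"kj":53,"m":{"jte":48},"o":65}
After op 15 (remove /cw): {"k":[14,37,99,4,4],"kj":53,"m":{"jte":48},"o":65}
Size at path /k: 5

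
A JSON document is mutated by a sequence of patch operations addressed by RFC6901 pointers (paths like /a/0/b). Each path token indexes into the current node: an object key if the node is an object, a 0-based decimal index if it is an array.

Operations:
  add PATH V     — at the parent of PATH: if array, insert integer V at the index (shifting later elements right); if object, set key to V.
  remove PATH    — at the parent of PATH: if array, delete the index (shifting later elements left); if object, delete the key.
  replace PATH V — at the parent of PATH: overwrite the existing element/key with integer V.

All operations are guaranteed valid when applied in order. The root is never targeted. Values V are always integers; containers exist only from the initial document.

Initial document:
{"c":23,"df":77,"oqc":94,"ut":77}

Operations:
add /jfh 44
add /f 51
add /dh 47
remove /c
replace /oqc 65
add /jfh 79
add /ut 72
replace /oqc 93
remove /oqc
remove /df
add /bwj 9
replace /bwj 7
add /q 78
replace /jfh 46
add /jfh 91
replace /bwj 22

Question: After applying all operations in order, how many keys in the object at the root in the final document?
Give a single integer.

After op 1 (add /jfh 44): {"c":23,"df":77,"jfh":44,"oqc":94,"ut":77}
After op 2 (add /f 51): {"c":23,"df":77,"f":51,"jfh":44,"oqc":94,"ut":77}
After op 3 (add /dh 47): {"c":23,"df":77,"dh":47,"f":51,"jfh":44,"oqc":94,"ut":77}
After op 4 (remove /c): {"df":77,"dh":47,"f":51,"jfh":44,"oqc":94,"ut":77}
After op 5 (replace /oqc 65): {"df":77,"dh":47,"f":51,"jfh":44,"oqc":65,"ut":77}
After op 6 (add /jfh 79): {"df":77,"dh":47,"f":51,"jfh":79,"oqc":65,"ut":77}
After op 7 (add /ut 72): {"df":77,"dh":47,"f":51,"jfh":79,"oqc":65,"ut":72}
After op 8 (replace /oqc 93): {"df":77,"dh":47,"f":51,"jfh":79,"oqc":93,"ut":72}
After op 9 (remove /oqc): {"df":77,"dh":47,"f":51,"jfh":79,"ut":72}
After op 10 (remove /df): {"dh":47,"f":51,"jfh":79,"ut":72}
After op 11 (add /bwj 9): {"bwj":9,"dh":47,"f":51,"jfh":79,"ut":72}
After op 12 (replace /bwj 7): {"bwj":7,"dh":47,"f":51,"jfh":79,"ut":72}
After op 13 (add /q 78): {"bwj":7,"dh":47,"f":51,"jfh":79,"q":78,"ut":72}
After op 14 (replace /jfh 46): {"bwj":7,"dh":47,"f":51,"jfh":46,"q":78,"ut":72}
After op 15 (add /jfh 91): {"bwj":7,"dh":47,"f":51,"jfh":91,"q":78,"ut":72}
After op 16 (replace /bwj 22): {"bwj":22,"dh":47,"f":51,"jfh":91,"q":78,"ut":72}
Size at the root: 6

Answer: 6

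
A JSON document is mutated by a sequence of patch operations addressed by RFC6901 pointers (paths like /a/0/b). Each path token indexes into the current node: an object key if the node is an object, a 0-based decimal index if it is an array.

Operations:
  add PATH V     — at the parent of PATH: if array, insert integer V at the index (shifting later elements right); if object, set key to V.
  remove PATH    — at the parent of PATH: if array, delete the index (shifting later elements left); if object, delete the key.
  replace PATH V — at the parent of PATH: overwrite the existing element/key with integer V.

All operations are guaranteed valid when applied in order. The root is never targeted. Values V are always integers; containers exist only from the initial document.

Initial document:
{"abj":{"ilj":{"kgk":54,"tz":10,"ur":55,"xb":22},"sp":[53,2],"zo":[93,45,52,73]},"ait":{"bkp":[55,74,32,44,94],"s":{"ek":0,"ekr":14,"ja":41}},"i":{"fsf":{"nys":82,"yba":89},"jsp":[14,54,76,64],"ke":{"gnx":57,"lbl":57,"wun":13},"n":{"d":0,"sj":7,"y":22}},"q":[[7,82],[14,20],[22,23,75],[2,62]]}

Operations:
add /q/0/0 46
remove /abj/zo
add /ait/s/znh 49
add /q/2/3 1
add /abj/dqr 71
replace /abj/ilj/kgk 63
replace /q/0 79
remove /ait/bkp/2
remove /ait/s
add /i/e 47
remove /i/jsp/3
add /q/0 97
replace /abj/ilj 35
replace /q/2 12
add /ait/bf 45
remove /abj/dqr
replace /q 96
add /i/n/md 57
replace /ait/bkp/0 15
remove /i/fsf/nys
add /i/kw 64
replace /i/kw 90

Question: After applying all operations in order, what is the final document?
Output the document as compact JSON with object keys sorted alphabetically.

Answer: {"abj":{"ilj":35,"sp":[53,2]},"ait":{"bf":45,"bkp":[15,74,44,94]},"i":{"e":47,"fsf":{"yba":89},"jsp":[14,54,76],"ke":{"gnx":57,"lbl":57,"wun":13},"kw":90,"n":{"d":0,"md":57,"sj":7,"y":22}},"q":96}

Derivation:
After op 1 (add /q/0/0 46): {"abj":{"ilj":{"kgk":54,"tz":10,"ur":55,"xb":22},"sp":[53,2],"zo":[93,45,52,73]},"ait":{"bkp":[55,74,32,44,94],"s":{"ek":0,"ekr":14,"ja":41}},"i":{"fsf":{"nys":82,"yba":89},"jsp":[14,54,76,64],"ke":{"gnx":57,"lbl":57,"wun":13},"n":{"d":0,"sj":7,"y":22}},"q":[[46,7,82],[14,20],[22,23,75],[2,62]]}
After op 2 (remove /abj/zo): {"abj":{"ilj":{"kgk":54,"tz":10,"ur":55,"xb":22},"sp":[53,2]},"ait":{"bkp":[55,74,32,44,94],"s":{"ek":0,"ekr":14,"ja":41}},"i":{"fsf":{"nys":82,"yba":89},"jsp":[14,54,76,64],"ke":{"gnx":57,"lbl":57,"wun":13},"n":{"d":0,"sj":7,"y":22}},"q":[[46,7,82],[14,20],[22,23,75],[2,62]]}
After op 3 (add /ait/s/znh 49): {"abj":{"ilj":{"kgk":54,"tz":10,"ur":55,"xb":22},"sp":[53,2]},"ait":{"bkp":[55,74,32,44,94],"s":{"ek":0,"ekr":14,"ja":41,"znh":49}},"i":{"fsf":{"nys":82,"yba":89},"jsp":[14,54,76,64],"ke":{"gnx":57,"lbl":57,"wun":13},"n":{"d":0,"sj":7,"y":22}},"q":[[46,7,82],[14,20],[22,23,75],[2,62]]}
After op 4 (add /q/2/3 1): {"abj":{"ilj":{"kgk":54,"tz":10,"ur":55,"xb":22},"sp":[53,2]},"ait":{"bkp":[55,74,32,44,94],"s":{"ek":0,"ekr":14,"ja":41,"znh":49}},"i":{"fsf":{"nys":82,"yba":89},"jsp":[14,54,76,64],"ke":{"gnx":57,"lbl":57,"wun":13},"n":{"d":0,"sj":7,"y":22}},"q":[[46,7,82],[14,20],[22,23,75,1],[2,62]]}
After op 5 (add /abj/dqr 71): {"abj":{"dqr":71,"ilj":{"kgk":54,"tz":10,"ur":55,"xb":22},"sp":[53,2]},"ait":{"bkp":[55,74,32,44,94],"s":{"ek":0,"ekr":14,"ja":41,"znh":49}},"i":{"fsf":{"nys":82,"yba":89},"jsp":[14,54,76,64],"ke":{"gnx":57,"lbl":57,"wun":13},"n":{"d":0,"sj":7,"y":22}},"q":[[46,7,82],[14,20],[22,23,75,1],[2,62]]}
After op 6 (replace /abj/ilj/kgk 63): {"abj":{"dqr":71,"ilj":{"kgk":63,"tz":10,"ur":55,"xb":22},"sp":[53,2]},"ait":{"bkp":[55,74,32,44,94],"s":{"ek":0,"ekr":14,"ja":41,"znh":49}},"i":{"fsf":{"nys":82,"yba":89},"jsp":[14,54,76,64],"ke":{"gnx":57,"lbl":57,"wun":13},"n":{"d":0,"sj":7,"y":22}},"q":[[46,7,82],[14,20],[22,23,75,1],[2,62]]}
After op 7 (replace /q/0 79): {"abj":{"dqr":71,"ilj":{"kgk":63,"tz":10,"ur":55,"xb":22},"sp":[53,2]},"ait":{"bkp":[55,74,32,44,94],"s":{"ek":0,"ekr":14,"ja":41,"znh":49}},"i":{"fsf":{"nys":82,"yba":89},"jsp":[14,54,76,64],"ke":{"gnx":57,"lbl":57,"wun":13},"n":{"d":0,"sj":7,"y":22}},"q":[79,[14,20],[22,23,75,1],[2,62]]}
After op 8 (remove /ait/bkp/2): {"abj":{"dqr":71,"ilj":{"kgk":63,"tz":10,"ur":55,"xb":22},"sp":[53,2]},"ait":{"bkp":[55,74,44,94],"s":{"ek":0,"ekr":14,"ja":41,"znh":49}},"i":{"fsf":{"nys":82,"yba":89},"jsp":[14,54,76,64],"ke":{"gnx":57,"lbl":57,"wun":13},"n":{"d":0,"sj":7,"y":22}},"q":[79,[14,20],[22,23,75,1],[2,62]]}
After op 9 (remove /ait/s): {"abj":{"dqr":71,"ilj":{"kgk":63,"tz":10,"ur":55,"xb":22},"sp":[53,2]},"ait":{"bkp":[55,74,44,94]},"i":{"fsf":{"nys":82,"yba":89},"jsp":[14,54,76,64],"ke":{"gnx":57,"lbl":57,"wun":13},"n":{"d":0,"sj":7,"y":22}},"q":[79,[14,20],[22,23,75,1],[2,62]]}
After op 10 (add /i/e 47): {"abj":{"dqr":71,"ilj":{"kgk":63,"tz":10,"ur":55,"xb":22},"sp":[53,2]},"ait":{"bkp":[55,74,44,94]},"i":{"e":47,"fsf":{"nys":82,"yba":89},"jsp":[14,54,76,64],"ke":{"gnx":57,"lbl":57,"wun":13},"n":{"d":0,"sj":7,"y":22}},"q":[79,[14,20],[22,23,75,1],[2,62]]}
After op 11 (remove /i/jsp/3): {"abj":{"dqr":71,"ilj":{"kgk":63,"tz":10,"ur":55,"xb":22},"sp":[53,2]},"ait":{"bkp":[55,74,44,94]},"i":{"e":47,"fsf":{"nys":82,"yba":89},"jsp":[14,54,76],"ke":{"gnx":57,"lbl":57,"wun":13},"n":{"d":0,"sj":7,"y":22}},"q":[79,[14,20],[22,23,75,1],[2,62]]}
After op 12 (add /q/0 97): {"abj":{"dqr":71,"ilj":{"kgk":63,"tz":10,"ur":55,"xb":22},"sp":[53,2]},"ait":{"bkp":[55,74,44,94]},"i":{"e":47,"fsf":{"nys":82,"yba":89},"jsp":[14,54,76],"ke":{"gnx":57,"lbl":57,"wun":13},"n":{"d":0,"sj":7,"y":22}},"q":[97,79,[14,20],[22,23,75,1],[2,62]]}
After op 13 (replace /abj/ilj 35): {"abj":{"dqr":71,"ilj":35,"sp":[53,2]},"ait":{"bkp":[55,74,44,94]},"i":{"e":47,"fsf":{"nys":82,"yba":89},"jsp":[14,54,76],"ke":{"gnx":57,"lbl":57,"wun":13},"n":{"d":0,"sj":7,"y":22}},"q":[97,79,[14,20],[22,23,75,1],[2,62]]}
After op 14 (replace /q/2 12): {"abj":{"dqr":71,"ilj":35,"sp":[53,2]},"ait":{"bkp":[55,74,44,94]},"i":{"e":47,"fsf":{"nys":82,"yba":89},"jsp":[14,54,76],"ke":{"gnx":57,"lbl":57,"wun":13},"n":{"d":0,"sj":7,"y":22}},"q":[97,79,12,[22,23,75,1],[2,62]]}
After op 15 (add /ait/bf 45): {"abj":{"dqr":71,"ilj":35,"sp":[53,2]},"ait":{"bf":45,"bkp":[55,74,44,94]},"i":{"e":47,"fsf":{"nys":82,"yba":89},"jsp":[14,54,76],"ke":{"gnx":57,"lbl":57,"wun":13},"n":{"d":0,"sj":7,"y":22}},"q":[97,79,12,[22,23,75,1],[2,62]]}
After op 16 (remove /abj/dqr): {"abj":{"ilj":35,"sp":[53,2]},"ait":{"bf":45,"bkp":[55,74,44,94]},"i":{"e":47,"fsf":{"nys":82,"yba":89},"jsp":[14,54,76],"ke":{"gnx":57,"lbl":57,"wun":13},"n":{"d":0,"sj":7,"y":22}},"q":[97,79,12,[22,23,75,1],[2,62]]}
After op 17 (replace /q 96): {"abj":{"ilj":35,"sp":[53,2]},"ait":{"bf":45,"bkp":[55,74,44,94]},"i":{"e":47,"fsf":{"nys":82,"yba":89},"jsp":[14,54,76],"ke":{"gnx":57,"lbl":57,"wun":13},"n":{"d":0,"sj":7,"y":22}},"q":96}
After op 18 (add /i/n/md 57): {"abj":{"ilj":35,"sp":[53,2]},"ait":{"bf":45,"bkp":[55,74,44,94]},"i":{"e":47,"fsf":{"nys":82,"yba":89},"jsp":[14,54,76],"ke":{"gnx":57,"lbl":57,"wun":13},"n":{"d":0,"md":57,"sj":7,"y":22}},"q":96}
After op 19 (replace /ait/bkp/0 15): {"abj":{"ilj":35,"sp":[53,2]},"ait":{"bf":45,"bkp":[15,74,44,94]},"i":{"e":47,"fsf":{"nys":82,"yba":89},"jsp":[14,54,76],"ke":{"gnx":57,"lbl":57,"wun":13},"n":{"d":0,"md":57,"sj":7,"y":22}},"q":96}
After op 20 (remove /i/fsf/nys): {"abj":{"ilj":35,"sp":[53,2]},"ait":{"bf":45,"bkp":[15,74,44,94]},"i":{"e":47,"fsf":{"yba":89},"jsp":[14,54,76],"ke":{"gnx":57,"lbl":57,"wun":13},"n":{"d":0,"md":57,"sj":7,"y":22}},"q":96}
After op 21 (add /i/kw 64): {"abj":{"ilj":35,"sp":[53,2]},"ait":{"bf":45,"bkp":[15,74,44,94]},"i":{"e":47,"fsf":{"yba":89},"jsp":[14,54,76],"ke":{"gnx":57,"lbl":57,"wun":13},"kw":64,"n":{"d":0,"md":57,"sj":7,"y":22}},"q":96}
After op 22 (replace /i/kw 90): {"abj":{"ilj":35,"sp":[53,2]},"ait":{"bf":45,"bkp":[15,74,44,94]},"i":{"e":47,"fsf":{"yba":89},"jsp":[14,54,76],"ke":{"gnx":57,"lbl":57,"wun":13},"kw":90,"n":{"d":0,"md":57,"sj":7,"y":22}},"q":96}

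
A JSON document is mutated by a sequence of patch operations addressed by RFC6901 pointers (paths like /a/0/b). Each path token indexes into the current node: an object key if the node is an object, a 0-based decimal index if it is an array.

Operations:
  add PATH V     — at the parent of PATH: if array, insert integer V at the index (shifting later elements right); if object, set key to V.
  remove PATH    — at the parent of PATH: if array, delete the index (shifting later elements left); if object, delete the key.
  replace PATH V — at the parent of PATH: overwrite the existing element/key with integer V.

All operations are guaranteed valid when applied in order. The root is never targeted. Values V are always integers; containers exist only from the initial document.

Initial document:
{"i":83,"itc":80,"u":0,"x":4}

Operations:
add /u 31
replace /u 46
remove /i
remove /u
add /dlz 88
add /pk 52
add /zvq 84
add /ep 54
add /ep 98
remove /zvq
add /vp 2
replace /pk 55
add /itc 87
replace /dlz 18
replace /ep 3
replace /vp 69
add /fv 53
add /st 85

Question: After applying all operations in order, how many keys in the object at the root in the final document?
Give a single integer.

After op 1 (add /u 31): {"i":83,"itc":80,"u":31,"x":4}
After op 2 (replace /u 46): {"i":83,"itc":80,"u":46,"x":4}
After op 3 (remove /i): {"itc":80,"u":46,"x":4}
After op 4 (remove /u): {"itc":80,"x":4}
After op 5 (add /dlz 88): {"dlz":88,"itc":80,"x":4}
After op 6 (add /pk 52): {"dlz":88,"itc":80,"pk":52,"x":4}
After op 7 (add /zvq 84): {"dlz":88,"itc":80,"pk":52,"x":4,"zvq":84}
After op 8 (add /ep 54): {"dlz":88,"ep":54,"itc":80,"pk":52,"x":4,"zvq":84}
After op 9 (add /ep 98): {"dlz":88,"ep":98,"itc":80,"pk":52,"x":4,"zvq":84}
After op 10 (remove /zvq): {"dlz":88,"ep":98,"itc":80,"pk":52,"x":4}
After op 11 (add /vp 2): {"dlz":88,"ep":98,"itc":80,"pk":52,"vp":2,"x":4}
After op 12 (replace /pk 55): {"dlz":88,"ep":98,"itc":80,"pk":55,"vp":2,"x":4}
After op 13 (add /itc 87): {"dlz":88,"ep":98,"itc":87,"pk":55,"vp":2,"x":4}
After op 14 (replace /dlz 18): {"dlz":18,"ep":98,"itc":87,"pk":55,"vp":2,"x":4}
After op 15 (replace /ep 3): {"dlz":18,"ep":3,"itc":87,"pk":55,"vp":2,"x":4}
After op 16 (replace /vp 69): {"dlz":18,"ep":3,"itc":87,"pk":55,"vp":69,"x":4}
After op 17 (add /fv 53): {"dlz":18,"ep":3,"fv":53,"itc":87,"pk":55,"vp":69,"x":4}
After op 18 (add /st 85): {"dlz":18,"ep":3,"fv":53,"itc":87,"pk":55,"st":85,"vp":69,"x":4}
Size at the root: 8

Answer: 8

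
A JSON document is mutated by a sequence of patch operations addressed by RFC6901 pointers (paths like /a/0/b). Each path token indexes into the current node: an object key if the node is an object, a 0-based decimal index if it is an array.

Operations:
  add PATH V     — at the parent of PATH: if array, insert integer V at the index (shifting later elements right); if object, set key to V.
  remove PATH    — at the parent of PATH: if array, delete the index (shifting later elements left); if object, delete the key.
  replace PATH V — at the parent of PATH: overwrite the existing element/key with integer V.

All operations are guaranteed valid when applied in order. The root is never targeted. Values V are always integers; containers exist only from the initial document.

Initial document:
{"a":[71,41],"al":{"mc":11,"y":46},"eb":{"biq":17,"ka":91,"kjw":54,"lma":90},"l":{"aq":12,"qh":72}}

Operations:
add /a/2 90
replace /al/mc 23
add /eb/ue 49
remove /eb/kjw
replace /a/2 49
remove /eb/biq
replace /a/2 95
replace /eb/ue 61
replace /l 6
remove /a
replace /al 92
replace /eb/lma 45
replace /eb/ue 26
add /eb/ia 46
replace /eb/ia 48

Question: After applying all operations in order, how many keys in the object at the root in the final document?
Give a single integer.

After op 1 (add /a/2 90): {"a":[71,41,90],"al":{"mc":11,"y":46},"eb":{"biq":17,"ka":91,"kjw":54,"lma":90},"l":{"aq":12,"qh":72}}
After op 2 (replace /al/mc 23): {"a":[71,41,90],"al":{"mc":23,"y":46},"eb":{"biq":17,"ka":91,"kjw":54,"lma":90},"l":{"aq":12,"qh":72}}
After op 3 (add /eb/ue 49): {"a":[71,41,90],"al":{"mc":23,"y":46},"eb":{"biq":17,"ka":91,"kjw":54,"lma":90,"ue":49},"l":{"aq":12,"qh":72}}
After op 4 (remove /eb/kjw): {"a":[71,41,90],"al":{"mc":23,"y":46},"eb":{"biq":17,"ka":91,"lma":90,"ue":49},"l":{"aq":12,"qh":72}}
After op 5 (replace /a/2 49): {"a":[71,41,49],"al":{"mc":23,"y":46},"eb":{"biq":17,"ka":91,"lma":90,"ue":49},"l":{"aq":12,"qh":72}}
After op 6 (remove /eb/biq): {"a":[71,41,49],"al":{"mc":23,"y":46},"eb":{"ka":91,"lma":90,"ue":49},"l":{"aq":12,"qh":72}}
After op 7 (replace /a/2 95): {"a":[71,41,95],"al":{"mc":23,"y":46},"eb":{"ka":91,"lma":90,"ue":49},"l":{"aq":12,"qh":72}}
After op 8 (replace /eb/ue 61): {"a":[71,41,95],"al":{"mc":23,"y":46},"eb":{"ka":91,"lma":90,"ue":61},"l":{"aq":12,"qh":72}}
After op 9 (replace /l 6): {"a":[71,41,95],"al":{"mc":23,"y":46},"eb":{"ka":91,"lma":90,"ue":61},"l":6}
After op 10 (remove /a): {"al":{"mc":23,"y":46},"eb":{"ka":91,"lma":90,"ue":61},"l":6}
After op 11 (replace /al 92): {"al":92,"eb":{"ka":91,"lma":90,"ue":61},"l":6}
After op 12 (replace /eb/lma 45): {"al":92,"eb":{"ka":91,"lma":45,"ue":61},"l":6}
After op 13 (replace /eb/ue 26): {"al":92,"eb":{"ka":91,"lma":45,"ue":26},"l":6}
After op 14 (add /eb/ia 46): {"al":92,"eb":{"ia":46,"ka":91,"lma":45,"ue":26},"l":6}
After op 15 (replace /eb/ia 48): {"al":92,"eb":{"ia":48,"ka":91,"lma":45,"ue":26},"l":6}
Size at the root: 3

Answer: 3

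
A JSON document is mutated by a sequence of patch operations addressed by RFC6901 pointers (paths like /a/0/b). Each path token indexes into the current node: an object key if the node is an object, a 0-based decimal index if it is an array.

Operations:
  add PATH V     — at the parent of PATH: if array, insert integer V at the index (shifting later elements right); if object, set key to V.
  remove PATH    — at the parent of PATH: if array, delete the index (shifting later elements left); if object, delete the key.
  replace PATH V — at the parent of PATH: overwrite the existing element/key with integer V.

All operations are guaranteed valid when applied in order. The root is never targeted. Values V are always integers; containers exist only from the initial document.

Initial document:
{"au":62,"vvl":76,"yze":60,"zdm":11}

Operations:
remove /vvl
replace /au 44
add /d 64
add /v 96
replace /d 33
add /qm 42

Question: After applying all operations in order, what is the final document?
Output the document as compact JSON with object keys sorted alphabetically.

After op 1 (remove /vvl): {"au":62,"yze":60,"zdm":11}
After op 2 (replace /au 44): {"au":44,"yze":60,"zdm":11}
After op 3 (add /d 64): {"au":44,"d":64,"yze":60,"zdm":11}
After op 4 (add /v 96): {"au":44,"d":64,"v":96,"yze":60,"zdm":11}
After op 5 (replace /d 33): {"au":44,"d":33,"v":96,"yze":60,"zdm":11}
After op 6 (add /qm 42): {"au":44,"d":33,"qm":42,"v":96,"yze":60,"zdm":11}

Answer: {"au":44,"d":33,"qm":42,"v":96,"yze":60,"zdm":11}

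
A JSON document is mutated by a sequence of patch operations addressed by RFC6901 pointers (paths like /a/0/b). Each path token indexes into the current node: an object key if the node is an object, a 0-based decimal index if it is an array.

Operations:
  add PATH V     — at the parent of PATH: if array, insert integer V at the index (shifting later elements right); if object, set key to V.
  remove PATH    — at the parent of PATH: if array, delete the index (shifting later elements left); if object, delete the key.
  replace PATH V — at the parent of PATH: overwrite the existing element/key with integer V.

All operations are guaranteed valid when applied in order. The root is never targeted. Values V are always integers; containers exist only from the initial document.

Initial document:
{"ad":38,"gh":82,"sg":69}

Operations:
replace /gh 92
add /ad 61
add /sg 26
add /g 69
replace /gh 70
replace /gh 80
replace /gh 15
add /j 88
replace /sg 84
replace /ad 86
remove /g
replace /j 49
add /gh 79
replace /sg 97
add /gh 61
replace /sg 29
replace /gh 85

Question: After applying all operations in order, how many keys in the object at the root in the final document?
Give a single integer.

Answer: 4

Derivation:
After op 1 (replace /gh 92): {"ad":38,"gh":92,"sg":69}
After op 2 (add /ad 61): {"ad":61,"gh":92,"sg":69}
After op 3 (add /sg 26): {"ad":61,"gh":92,"sg":26}
After op 4 (add /g 69): {"ad":61,"g":69,"gh":92,"sg":26}
After op 5 (replace /gh 70): {"ad":61,"g":69,"gh":70,"sg":26}
After op 6 (replace /gh 80): {"ad":61,"g":69,"gh":80,"sg":26}
After op 7 (replace /gh 15): {"ad":61,"g":69,"gh":15,"sg":26}
After op 8 (add /j 88): {"ad":61,"g":69,"gh":15,"j":88,"sg":26}
After op 9 (replace /sg 84): {"ad":61,"g":69,"gh":15,"j":88,"sg":84}
After op 10 (replace /ad 86): {"ad":86,"g":69,"gh":15,"j":88,"sg":84}
After op 11 (remove /g): {"ad":86,"gh":15,"j":88,"sg":84}
After op 12 (replace /j 49): {"ad":86,"gh":15,"j":49,"sg":84}
After op 13 (add /gh 79): {"ad":86,"gh":79,"j":49,"sg":84}
After op 14 (replace /sg 97): {"ad":86,"gh":79,"j":49,"sg":97}
After op 15 (add /gh 61): {"ad":86,"gh":61,"j":49,"sg":97}
After op 16 (replace /sg 29): {"ad":86,"gh":61,"j":49,"sg":29}
After op 17 (replace /gh 85): {"ad":86,"gh":85,"j":49,"sg":29}
Size at the root: 4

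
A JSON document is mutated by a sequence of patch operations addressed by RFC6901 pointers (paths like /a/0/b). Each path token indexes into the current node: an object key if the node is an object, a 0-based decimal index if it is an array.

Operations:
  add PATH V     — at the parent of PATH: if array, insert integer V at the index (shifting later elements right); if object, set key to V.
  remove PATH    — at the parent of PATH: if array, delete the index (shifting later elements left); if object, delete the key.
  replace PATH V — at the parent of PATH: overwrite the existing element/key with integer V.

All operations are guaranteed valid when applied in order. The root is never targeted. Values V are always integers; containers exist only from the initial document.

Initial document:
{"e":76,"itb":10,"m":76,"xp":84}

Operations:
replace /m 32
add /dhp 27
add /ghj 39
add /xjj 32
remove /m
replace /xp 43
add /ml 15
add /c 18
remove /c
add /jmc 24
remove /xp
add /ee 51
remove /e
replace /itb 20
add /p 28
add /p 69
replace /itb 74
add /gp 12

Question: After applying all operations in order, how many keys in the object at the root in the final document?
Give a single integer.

Answer: 9

Derivation:
After op 1 (replace /m 32): {"e":76,"itb":10,"m":32,"xp":84}
After op 2 (add /dhp 27): {"dhp":27,"e":76,"itb":10,"m":32,"xp":84}
After op 3 (add /ghj 39): {"dhp":27,"e":76,"ghj":39,"itb":10,"m":32,"xp":84}
After op 4 (add /xjj 32): {"dhp":27,"e":76,"ghj":39,"itb":10,"m":32,"xjj":32,"xp":84}
After op 5 (remove /m): {"dhp":27,"e":76,"ghj":39,"itb":10,"xjj":32,"xp":84}
After op 6 (replace /xp 43): {"dhp":27,"e":76,"ghj":39,"itb":10,"xjj":32,"xp":43}
After op 7 (add /ml 15): {"dhp":27,"e":76,"ghj":39,"itb":10,"ml":15,"xjj":32,"xp":43}
After op 8 (add /c 18): {"c":18,"dhp":27,"e":76,"ghj":39,"itb":10,"ml":15,"xjj":32,"xp":43}
After op 9 (remove /c): {"dhp":27,"e":76,"ghj":39,"itb":10,"ml":15,"xjj":32,"xp":43}
After op 10 (add /jmc 24): {"dhp":27,"e":76,"ghj":39,"itb":10,"jmc":24,"ml":15,"xjj":32,"xp":43}
After op 11 (remove /xp): {"dhp":27,"e":76,"ghj":39,"itb":10,"jmc":24,"ml":15,"xjj":32}
After op 12 (add /ee 51): {"dhp":27,"e":76,"ee":51,"ghj":39,"itb":10,"jmc":24,"ml":15,"xjj":32}
After op 13 (remove /e): {"dhp":27,"ee":51,"ghj":39,"itb":10,"jmc":24,"ml":15,"xjj":32}
After op 14 (replace /itb 20): {"dhp":27,"ee":51,"ghj":39,"itb":20,"jmc":24,"ml":15,"xjj":32}
After op 15 (add /p 28): {"dhp":27,"ee":51,"ghj":39,"itb":20,"jmc":24,"ml":15,"p":28,"xjj":32}
After op 16 (add /p 69): {"dhp":27,"ee":51,"ghj":39,"itb":20,"jmc":24,"ml":15,"p":69,"xjj":32}
After op 17 (replace /itb 74): {"dhp":27,"ee":51,"ghj":39,"itb":74,"jmc":24,"ml":15,"p":69,"xjj":32}
After op 18 (add /gp 12): {"dhp":27,"ee":51,"ghj":39,"gp":12,"itb":74,"jmc":24,"ml":15,"p":69,"xjj":32}
Size at the root: 9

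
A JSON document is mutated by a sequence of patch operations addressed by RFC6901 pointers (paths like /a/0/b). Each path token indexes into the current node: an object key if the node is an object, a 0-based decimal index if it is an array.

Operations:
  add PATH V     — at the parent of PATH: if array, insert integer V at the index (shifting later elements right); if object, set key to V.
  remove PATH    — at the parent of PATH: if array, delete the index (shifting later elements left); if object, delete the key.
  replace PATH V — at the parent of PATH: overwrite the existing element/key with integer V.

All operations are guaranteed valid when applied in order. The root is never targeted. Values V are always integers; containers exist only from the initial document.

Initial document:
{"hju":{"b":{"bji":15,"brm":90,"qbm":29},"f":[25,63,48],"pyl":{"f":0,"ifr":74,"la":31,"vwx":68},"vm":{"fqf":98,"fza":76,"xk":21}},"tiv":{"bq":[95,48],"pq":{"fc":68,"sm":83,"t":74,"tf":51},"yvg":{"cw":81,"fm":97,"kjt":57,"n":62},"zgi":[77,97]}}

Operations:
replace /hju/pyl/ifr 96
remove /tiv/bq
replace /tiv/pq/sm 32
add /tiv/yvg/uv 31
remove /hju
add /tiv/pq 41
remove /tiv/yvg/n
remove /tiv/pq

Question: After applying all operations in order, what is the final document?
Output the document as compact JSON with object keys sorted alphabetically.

Answer: {"tiv":{"yvg":{"cw":81,"fm":97,"kjt":57,"uv":31},"zgi":[77,97]}}

Derivation:
After op 1 (replace /hju/pyl/ifr 96): {"hju":{"b":{"bji":15,"brm":90,"qbm":29},"f":[25,63,48],"pyl":{"f":0,"ifr":96,"la":31,"vwx":68},"vm":{"fqf":98,"fza":76,"xk":21}},"tiv":{"bq":[95,48],"pq":{"fc":68,"sm":83,"t":74,"tf":51},"yvg":{"cw":81,"fm":97,"kjt":57,"n":62},"zgi":[77,97]}}
After op 2 (remove /tiv/bq): {"hju":{"b":{"bji":15,"brm":90,"qbm":29},"f":[25,63,48],"pyl":{"f":0,"ifr":96,"la":31,"vwx":68},"vm":{"fqf":98,"fza":76,"xk":21}},"tiv":{"pq":{"fc":68,"sm":83,"t":74,"tf":51},"yvg":{"cw":81,"fm":97,"kjt":57,"n":62},"zgi":[77,97]}}
After op 3 (replace /tiv/pq/sm 32): {"hju":{"b":{"bji":15,"brm":90,"qbm":29},"f":[25,63,48],"pyl":{"f":0,"ifr":96,"la":31,"vwx":68},"vm":{"fqf":98,"fza":76,"xk":21}},"tiv":{"pq":{"fc":68,"sm":32,"t":74,"tf":51},"yvg":{"cw":81,"fm":97,"kjt":57,"n":62},"zgi":[77,97]}}
After op 4 (add /tiv/yvg/uv 31): {"hju":{"b":{"bji":15,"brm":90,"qbm":29},"f":[25,63,48],"pyl":{"f":0,"ifr":96,"la":31,"vwx":68},"vm":{"fqf":98,"fza":76,"xk":21}},"tiv":{"pq":{"fc":68,"sm":32,"t":74,"tf":51},"yvg":{"cw":81,"fm":97,"kjt":57,"n":62,"uv":31},"zgi":[77,97]}}
After op 5 (remove /hju): {"tiv":{"pq":{"fc":68,"sm":32,"t":74,"tf":51},"yvg":{"cw":81,"fm":97,"kjt":57,"n":62,"uv":31},"zgi":[77,97]}}
After op 6 (add /tiv/pq 41): {"tiv":{"pq":41,"yvg":{"cw":81,"fm":97,"kjt":57,"n":62,"uv":31},"zgi":[77,97]}}
After op 7 (remove /tiv/yvg/n): {"tiv":{"pq":41,"yvg":{"cw":81,"fm":97,"kjt":57,"uv":31},"zgi":[77,97]}}
After op 8 (remove /tiv/pq): {"tiv":{"yvg":{"cw":81,"fm":97,"kjt":57,"uv":31},"zgi":[77,97]}}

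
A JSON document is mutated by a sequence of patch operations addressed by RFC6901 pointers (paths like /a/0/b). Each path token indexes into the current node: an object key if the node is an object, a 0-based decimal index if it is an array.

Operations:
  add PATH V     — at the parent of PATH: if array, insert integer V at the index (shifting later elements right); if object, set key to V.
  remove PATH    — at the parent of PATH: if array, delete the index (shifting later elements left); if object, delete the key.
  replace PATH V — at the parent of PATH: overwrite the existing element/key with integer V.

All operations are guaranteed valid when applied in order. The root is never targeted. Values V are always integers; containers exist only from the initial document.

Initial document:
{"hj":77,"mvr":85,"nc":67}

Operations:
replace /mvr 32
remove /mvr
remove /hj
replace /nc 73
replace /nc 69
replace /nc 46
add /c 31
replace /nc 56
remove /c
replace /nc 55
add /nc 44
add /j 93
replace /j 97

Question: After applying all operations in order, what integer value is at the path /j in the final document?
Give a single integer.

Answer: 97

Derivation:
After op 1 (replace /mvr 32): {"hj":77,"mvr":32,"nc":67}
After op 2 (remove /mvr): {"hj":77,"nc":67}
After op 3 (remove /hj): {"nc":67}
After op 4 (replace /nc 73): {"nc":73}
After op 5 (replace /nc 69): {"nc":69}
After op 6 (replace /nc 46): {"nc":46}
After op 7 (add /c 31): {"c":31,"nc":46}
After op 8 (replace /nc 56): {"c":31,"nc":56}
After op 9 (remove /c): {"nc":56}
After op 10 (replace /nc 55): {"nc":55}
After op 11 (add /nc 44): {"nc":44}
After op 12 (add /j 93): {"j":93,"nc":44}
After op 13 (replace /j 97): {"j":97,"nc":44}
Value at /j: 97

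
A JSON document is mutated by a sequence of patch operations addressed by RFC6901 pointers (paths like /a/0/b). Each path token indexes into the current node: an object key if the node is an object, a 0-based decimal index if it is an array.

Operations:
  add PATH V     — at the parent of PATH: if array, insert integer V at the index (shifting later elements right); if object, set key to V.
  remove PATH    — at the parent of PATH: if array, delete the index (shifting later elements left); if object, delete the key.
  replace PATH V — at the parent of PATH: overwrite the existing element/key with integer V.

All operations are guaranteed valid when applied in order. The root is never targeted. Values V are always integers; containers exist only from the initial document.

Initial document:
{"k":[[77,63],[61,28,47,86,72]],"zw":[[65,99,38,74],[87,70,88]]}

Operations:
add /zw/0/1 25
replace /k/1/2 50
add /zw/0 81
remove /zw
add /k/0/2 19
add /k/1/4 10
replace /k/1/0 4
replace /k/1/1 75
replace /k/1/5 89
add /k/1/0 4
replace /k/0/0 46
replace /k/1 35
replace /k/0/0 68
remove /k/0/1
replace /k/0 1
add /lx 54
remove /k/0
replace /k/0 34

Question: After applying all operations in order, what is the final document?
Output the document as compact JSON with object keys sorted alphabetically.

After op 1 (add /zw/0/1 25): {"k":[[77,63],[61,28,47,86,72]],"zw":[[65,25,99,38,74],[87,70,88]]}
After op 2 (replace /k/1/2 50): {"k":[[77,63],[61,28,50,86,72]],"zw":[[65,25,99,38,74],[87,70,88]]}
After op 3 (add /zw/0 81): {"k":[[77,63],[61,28,50,86,72]],"zw":[81,[65,25,99,38,74],[87,70,88]]}
After op 4 (remove /zw): {"k":[[77,63],[61,28,50,86,72]]}
After op 5 (add /k/0/2 19): {"k":[[77,63,19],[61,28,50,86,72]]}
After op 6 (add /k/1/4 10): {"k":[[77,63,19],[61,28,50,86,10,72]]}
After op 7 (replace /k/1/0 4): {"k":[[77,63,19],[4,28,50,86,10,72]]}
After op 8 (replace /k/1/1 75): {"k":[[77,63,19],[4,75,50,86,10,72]]}
After op 9 (replace /k/1/5 89): {"k":[[77,63,19],[4,75,50,86,10,89]]}
After op 10 (add /k/1/0 4): {"k":[[77,63,19],[4,4,75,50,86,10,89]]}
After op 11 (replace /k/0/0 46): {"k":[[46,63,19],[4,4,75,50,86,10,89]]}
After op 12 (replace /k/1 35): {"k":[[46,63,19],35]}
After op 13 (replace /k/0/0 68): {"k":[[68,63,19],35]}
After op 14 (remove /k/0/1): {"k":[[68,19],35]}
After op 15 (replace /k/0 1): {"k":[1,35]}
After op 16 (add /lx 54): {"k":[1,35],"lx":54}
After op 17 (remove /k/0): {"k":[35],"lx":54}
After op 18 (replace /k/0 34): {"k":[34],"lx":54}

Answer: {"k":[34],"lx":54}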